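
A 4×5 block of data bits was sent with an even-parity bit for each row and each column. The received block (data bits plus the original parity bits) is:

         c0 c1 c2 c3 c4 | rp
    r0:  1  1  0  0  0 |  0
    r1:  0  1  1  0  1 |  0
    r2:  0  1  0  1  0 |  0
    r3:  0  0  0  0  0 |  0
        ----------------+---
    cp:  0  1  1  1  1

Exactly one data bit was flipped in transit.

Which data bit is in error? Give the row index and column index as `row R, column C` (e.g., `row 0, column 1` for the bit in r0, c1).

Recompute each row's even parity and compare to rp:
  r0: data parity 0, sent rp 0 → ok
  r1: data parity 1, sent rp 0 → mismatch
  r2: data parity 0, sent rp 0 → ok
  r3: data parity 0, sent rp 0 → ok
Recompute each column's even parity and compare to cp:
  c0: data parity 1, sent cp 0 → mismatch
  c1: data parity 1, sent cp 1 → ok
  c2: data parity 1, sent cp 1 → ok
  c3: data parity 1, sent cp 1 → ok
  c4: data parity 1, sent cp 1 → ok
Exactly one row (r1) and one column (c0) fail → the flipped bit is at their intersection.

row 1, column 0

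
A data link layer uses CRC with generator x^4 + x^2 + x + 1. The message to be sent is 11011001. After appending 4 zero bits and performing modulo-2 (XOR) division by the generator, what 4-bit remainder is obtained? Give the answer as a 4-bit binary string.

Append 4 zeros: 110110010000. Divide by 10111 (XOR where the leading bit is 1):
  pos 0: 11011 XOR 10111 = 01100
  pos 1: 11000 XOR 10111 = 01111
  pos 2: 11110 XOR 10111 = 01001
  pos 3: 10011 XOR 10111 = 00100
  pos 5: 10000 XOR 10111 = 00111
  pos 7: 11100 XOR 10111 = 01011
Remainder (last 4 bits) = 1011. This is the CRC / FCS.

1011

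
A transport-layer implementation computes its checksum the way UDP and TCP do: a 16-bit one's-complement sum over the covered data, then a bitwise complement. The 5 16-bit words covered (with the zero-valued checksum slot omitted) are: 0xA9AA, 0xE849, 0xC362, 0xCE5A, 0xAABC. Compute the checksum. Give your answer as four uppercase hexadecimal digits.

3191

One's-complement addition (fold any carry out of bit 15 back into bit 0):
  0xA9AA + 0xE849 = 0x191F3 → wrap carry → 0x91F4
  0x91F4 + 0xC362 = 0x15556 → wrap carry → 0x5557
  0x5557 + 0xCE5A = 0x123B1 → wrap carry → 0x23B2
  0x23B2 + 0xAABC = 0x0CE6E
One's-complement sum = 0xCE6E.
Checksum = ~0xCE6E & 0xFFFF = 0x3191.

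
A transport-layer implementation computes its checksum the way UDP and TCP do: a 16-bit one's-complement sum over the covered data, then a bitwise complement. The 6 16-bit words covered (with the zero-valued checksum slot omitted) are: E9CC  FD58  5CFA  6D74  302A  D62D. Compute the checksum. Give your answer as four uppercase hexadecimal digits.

One's-complement addition (fold any carry out of bit 15 back into bit 0):
  0xE9CC + 0xFD58 = 0x1E724 → wrap carry → 0xE725
  0xE725 + 0x5CFA = 0x1441F → wrap carry → 0x4420
  0x4420 + 0x6D74 = 0x0B194
  0xB194 + 0x302A = 0x0E1BE
  0xE1BE + 0xD62D = 0x1B7EB → wrap carry → 0xB7EC
One's-complement sum = 0xB7EC.
Checksum = ~0xB7EC & 0xFFFF = 0x4813.

4813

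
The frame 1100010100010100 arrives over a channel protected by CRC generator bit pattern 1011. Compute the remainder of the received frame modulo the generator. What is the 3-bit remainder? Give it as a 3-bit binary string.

000

Modulo-2 division of 1100010100010100 by 1011:
  pos 0: 1100 XOR 1011 = 0111
  pos 1: 1110 XOR 1011 = 0101
  pos 2: 1011 XOR 1011 = 0000
  pos 7: 1000 XOR 1011 = 0011
  pos 9: 1110 XOR 1011 = 0101
  pos 10: 1011 XOR 1011 = 0000
Remainder = 000 (zero — the frame passes the CRC check).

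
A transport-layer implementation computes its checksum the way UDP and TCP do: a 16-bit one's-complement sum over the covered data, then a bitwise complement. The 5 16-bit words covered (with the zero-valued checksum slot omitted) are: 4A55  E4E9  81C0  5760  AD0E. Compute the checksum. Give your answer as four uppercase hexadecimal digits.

One's-complement addition (fold any carry out of bit 15 back into bit 0):
  0x4A55 + 0xE4E9 = 0x12F3E → wrap carry → 0x2F3F
  0x2F3F + 0x81C0 = 0x0B0FF
  0xB0FF + 0x5760 = 0x1085F → wrap carry → 0x0860
  0x0860 + 0xAD0E = 0x0B56E
One's-complement sum = 0xB56E.
Checksum = ~0xB56E & 0xFFFF = 0x4A91.

4A91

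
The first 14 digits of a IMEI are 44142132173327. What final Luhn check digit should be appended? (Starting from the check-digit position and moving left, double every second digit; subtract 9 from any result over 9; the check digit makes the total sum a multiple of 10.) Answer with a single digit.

6

Partial digits right→left: 7 2 3 3 7 1 2 3 1 2 4 1 4 4
Double every second digit counting from the check-digit position (so the 1st, 3rd, 5th, ... of the partial from the right).
  doubled (with −9 where >9): 5 6 5 4 2 8 8 → sum 38
  kept as-is: 2 3 1 3 2 1 4 → sum 16
Total = 38 + 16 = 54.
Check digit = (10 − (54 mod 10)) mod 10 = 6.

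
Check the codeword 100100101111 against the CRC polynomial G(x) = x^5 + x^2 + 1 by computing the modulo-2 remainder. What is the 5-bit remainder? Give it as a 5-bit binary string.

Modulo-2 division of 100100101111 by 100101:
  pos 0: 100100 XOR 100101 = 000001
  pos 5: 110111 XOR 100101 = 010010
  pos 6: 100101 XOR 100101 = 000000
Remainder = 00000 (zero — the frame passes the CRC check).

00000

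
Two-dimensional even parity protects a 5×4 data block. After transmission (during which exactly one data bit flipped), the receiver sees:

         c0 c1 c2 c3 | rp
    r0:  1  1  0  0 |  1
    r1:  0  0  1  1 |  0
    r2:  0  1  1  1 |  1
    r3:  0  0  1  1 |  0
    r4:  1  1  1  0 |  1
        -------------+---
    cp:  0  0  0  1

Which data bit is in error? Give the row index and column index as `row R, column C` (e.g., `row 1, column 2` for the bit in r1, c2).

Recompute each row's even parity and compare to rp:
  r0: data parity 0, sent rp 1 → mismatch
  r1: data parity 0, sent rp 0 → ok
  r2: data parity 1, sent rp 1 → ok
  r3: data parity 0, sent rp 0 → ok
  r4: data parity 1, sent rp 1 → ok
Recompute each column's even parity and compare to cp:
  c0: data parity 0, sent cp 0 → ok
  c1: data parity 1, sent cp 0 → mismatch
  c2: data parity 0, sent cp 0 → ok
  c3: data parity 1, sent cp 1 → ok
Exactly one row (r0) and one column (c1) fail → the flipped bit is at their intersection.

row 0, column 1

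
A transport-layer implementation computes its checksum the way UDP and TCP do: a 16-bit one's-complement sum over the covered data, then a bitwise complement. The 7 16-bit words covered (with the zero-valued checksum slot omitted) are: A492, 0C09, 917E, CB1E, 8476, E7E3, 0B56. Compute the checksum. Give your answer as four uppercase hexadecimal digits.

One's-complement addition (fold any carry out of bit 15 back into bit 0):
  0xA492 + 0x0C09 = 0x0B09B
  0xB09B + 0x917E = 0x14219 → wrap carry → 0x421A
  0x421A + 0xCB1E = 0x10D38 → wrap carry → 0x0D39
  0x0D39 + 0x8476 = 0x091AF
  0x91AF + 0xE7E3 = 0x17992 → wrap carry → 0x7993
  0x7993 + 0x0B56 = 0x084E9
One's-complement sum = 0x84E9.
Checksum = ~0x84E9 & 0xFFFF = 0x7B16.

7B16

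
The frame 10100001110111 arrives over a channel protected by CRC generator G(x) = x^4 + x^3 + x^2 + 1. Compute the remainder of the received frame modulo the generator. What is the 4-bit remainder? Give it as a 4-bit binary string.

0000

Modulo-2 division of 10100001110111 by 11101:
  pos 0: 10100 XOR 11101 = 01001
  pos 1: 10010 XOR 11101 = 01111
  pos 2: 11110 XOR 11101 = 00011
  pos 5: 11111 XOR 11101 = 00010
  pos 8: 10011 XOR 11101 = 01110
  pos 9: 11101 XOR 11101 = 00000
Remainder = 0000 (zero — the frame passes the CRC check).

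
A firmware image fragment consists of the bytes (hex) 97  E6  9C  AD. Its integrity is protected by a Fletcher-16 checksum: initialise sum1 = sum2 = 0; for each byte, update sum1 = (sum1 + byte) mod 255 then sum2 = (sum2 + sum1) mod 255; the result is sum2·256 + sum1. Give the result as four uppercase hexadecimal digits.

F9C8

Running sums (mod 255):
  after byte 0 (97): sum1=151, sum2=151
  after byte 1 (E6): sum1=126, sum2=22
  after byte 2 (9C): sum1=27, sum2=49
  after byte 3 (AD): sum1=200, sum2=249
Checksum = sum2·256 + sum1 = 249·256 + 200 = 63944 = 0xF9C8.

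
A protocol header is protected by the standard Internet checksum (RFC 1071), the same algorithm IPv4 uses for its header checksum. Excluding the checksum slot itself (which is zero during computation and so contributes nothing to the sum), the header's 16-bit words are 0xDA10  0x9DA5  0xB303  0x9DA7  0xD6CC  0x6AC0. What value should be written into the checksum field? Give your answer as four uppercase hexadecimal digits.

F610

One's-complement addition (fold any carry out of bit 15 back into bit 0):
  0xDA10 + 0x9DA5 = 0x177B5 → wrap carry → 0x77B6
  0x77B6 + 0xB303 = 0x12AB9 → wrap carry → 0x2ABA
  0x2ABA + 0x9DA7 = 0x0C861
  0xC861 + 0xD6CC = 0x19F2D → wrap carry → 0x9F2E
  0x9F2E + 0x6AC0 = 0x109EE → wrap carry → 0x09EF
One's-complement sum = 0x09EF.
Checksum = ~0x09EF & 0xFFFF = 0xF610.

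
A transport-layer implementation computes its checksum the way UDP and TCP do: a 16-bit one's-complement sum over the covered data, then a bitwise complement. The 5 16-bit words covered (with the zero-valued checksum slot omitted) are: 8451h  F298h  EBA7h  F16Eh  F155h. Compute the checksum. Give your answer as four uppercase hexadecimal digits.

One's-complement addition (fold any carry out of bit 15 back into bit 0):
  0x8451 + 0xF298 = 0x176E9 → wrap carry → 0x76EA
  0x76EA + 0xEBA7 = 0x16291 → wrap carry → 0x6292
  0x6292 + 0xF16E = 0x15400 → wrap carry → 0x5401
  0x5401 + 0xF155 = 0x14556 → wrap carry → 0x4557
One's-complement sum = 0x4557.
Checksum = ~0x4557 & 0xFFFF = 0xBAA8.

BAA8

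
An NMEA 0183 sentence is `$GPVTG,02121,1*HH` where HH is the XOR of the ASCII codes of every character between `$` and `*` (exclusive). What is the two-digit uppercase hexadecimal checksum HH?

53

XOR the ASCII codes of the payload characters:
  'G' = 0x47 → acc = 0x47
  'P' = 0x50 → acc = 0x17
  'V' = 0x56 → acc = 0x41
  'T' = 0x54 → acc = 0x15
  'G' = 0x47 → acc = 0x52
  ',' = 0x2C → acc = 0x7E
  '0' = 0x30 → acc = 0x4E
  '2' = 0x32 → acc = 0x7C
  '1' = 0x31 → acc = 0x4D
  '2' = 0x32 → acc = 0x7F
  '1' = 0x31 → acc = 0x4E
  ',' = 0x2C → acc = 0x62
  '1' = 0x31 → acc = 0x53
Checksum = 0x53.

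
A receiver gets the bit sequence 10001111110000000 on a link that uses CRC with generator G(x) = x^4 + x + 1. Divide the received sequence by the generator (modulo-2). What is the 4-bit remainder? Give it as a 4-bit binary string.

Modulo-2 division of 10001111110000000 by 10011:
  pos 0: 10001 XOR 10011 = 00010
  pos 3: 10111 XOR 10011 = 00100
  pos 5: 10011 XOR 10011 = 00000
Remainder = 0000 (zero — the frame passes the CRC check).

0000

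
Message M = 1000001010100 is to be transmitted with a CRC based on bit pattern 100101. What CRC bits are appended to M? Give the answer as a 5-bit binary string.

11010

Append 5 zeros: 100000101010000000. Divide by 100101 (XOR where the leading bit is 1):
  pos 0: 100000 XOR 100101 = 000101
  pos 3: 101101 XOR 100101 = 001000
  pos 5: 100001 XOR 100101 = 000100
  pos 8: 100000 XOR 100101 = 000101
  pos 11: 101000 XOR 100101 = 001101
Remainder (last 5 bits) = 11010. This is the CRC / FCS.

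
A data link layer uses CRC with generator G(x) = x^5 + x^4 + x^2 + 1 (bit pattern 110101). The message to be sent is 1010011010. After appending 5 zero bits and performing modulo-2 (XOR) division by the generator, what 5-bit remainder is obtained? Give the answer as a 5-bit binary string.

Append 5 zeros: 101001101000000. Divide by 110101 (XOR where the leading bit is 1):
  pos 0: 101001 XOR 110101 = 011100
  pos 1: 111001 XOR 110101 = 001100
  pos 3: 110001 XOR 110101 = 000100
  pos 6: 100000 XOR 110101 = 010101
  pos 7: 101010 XOR 110101 = 011111
  pos 8: 111110 XOR 110101 = 001011
Remainder (last 5 bits) = 10110. This is the CRC / FCS.

10110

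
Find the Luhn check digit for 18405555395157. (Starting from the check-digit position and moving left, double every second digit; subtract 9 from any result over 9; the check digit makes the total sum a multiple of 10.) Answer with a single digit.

Partial digits right→left: 7 5 1 5 9 3 5 5 5 5 0 4 8 1
Double every second digit counting from the check-digit position (so the 1st, 3rd, 5th, ... of the partial from the right).
  doubled (with −9 where >9): 5 2 9 1 1 0 7 → sum 25
  kept as-is: 5 5 3 5 5 4 1 → sum 28
Total = 25 + 28 = 53.
Check digit = (10 − (53 mod 10)) mod 10 = 7.

7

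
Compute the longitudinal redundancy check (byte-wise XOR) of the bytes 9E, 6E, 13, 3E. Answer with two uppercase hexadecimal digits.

DD

XOR the bytes together:
  start with 0x9E
  0x9E ⊕ 0x6E = 0xF0
  0xF0 ⊕ 0x13 = 0xE3
  0xE3 ⊕ 0x3E = 0xDD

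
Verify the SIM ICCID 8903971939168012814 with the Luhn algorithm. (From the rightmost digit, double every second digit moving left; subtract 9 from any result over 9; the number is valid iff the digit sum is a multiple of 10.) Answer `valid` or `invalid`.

valid

From the right, keep odd positions and double even positions (subtract 9 from any doubled value over 9):
  doubled (positions 2,4,...): 2 4 0 3 9 9 5 6 9 → sum 47
  kept (positions 1,3,...): 4 8 1 8 1 3 1 9 0 8 → sum 43
Total = 90.
90 mod 10 = 0, so the number is valid.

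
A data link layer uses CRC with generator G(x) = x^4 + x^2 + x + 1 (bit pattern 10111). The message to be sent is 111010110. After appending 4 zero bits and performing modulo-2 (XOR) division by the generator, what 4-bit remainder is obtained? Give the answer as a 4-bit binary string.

0110

Append 4 zeros: 1110101100000. Divide by 10111 (XOR where the leading bit is 1):
  pos 0: 11101 XOR 10111 = 01010
  pos 1: 10100 XOR 10111 = 00011
  pos 4: 11110 XOR 10111 = 01001
  pos 5: 10010 XOR 10111 = 00101
  pos 7: 10100 XOR 10111 = 00011
Remainder (last 4 bits) = 0110. This is the CRC / FCS.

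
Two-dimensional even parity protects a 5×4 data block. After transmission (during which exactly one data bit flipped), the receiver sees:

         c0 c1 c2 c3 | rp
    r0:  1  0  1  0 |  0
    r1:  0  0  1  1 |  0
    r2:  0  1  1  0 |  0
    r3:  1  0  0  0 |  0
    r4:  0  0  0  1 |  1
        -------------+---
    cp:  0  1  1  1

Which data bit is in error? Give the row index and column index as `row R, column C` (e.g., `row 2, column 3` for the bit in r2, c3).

Recompute each row's even parity and compare to rp:
  r0: data parity 0, sent rp 0 → ok
  r1: data parity 0, sent rp 0 → ok
  r2: data parity 0, sent rp 0 → ok
  r3: data parity 1, sent rp 0 → mismatch
  r4: data parity 1, sent rp 1 → ok
Recompute each column's even parity and compare to cp:
  c0: data parity 0, sent cp 0 → ok
  c1: data parity 1, sent cp 1 → ok
  c2: data parity 1, sent cp 1 → ok
  c3: data parity 0, sent cp 1 → mismatch
Exactly one row (r3) and one column (c3) fail → the flipped bit is at their intersection.

row 3, column 3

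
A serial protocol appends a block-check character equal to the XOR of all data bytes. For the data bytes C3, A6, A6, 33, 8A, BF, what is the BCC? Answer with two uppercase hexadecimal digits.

XOR the bytes together:
  start with 0xC3
  0xC3 ⊕ 0xA6 = 0x65
  0x65 ⊕ 0xA6 = 0xC3
  0xC3 ⊕ 0x33 = 0xF0
  0xF0 ⊕ 0x8A = 0x7A
  0x7A ⊕ 0xBF = 0xC5

C5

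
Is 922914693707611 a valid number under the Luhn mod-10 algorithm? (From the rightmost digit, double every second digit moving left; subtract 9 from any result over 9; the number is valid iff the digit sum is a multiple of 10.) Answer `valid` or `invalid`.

valid

From the right, keep odd positions and double even positions (subtract 9 from any doubled value over 9):
  doubled (positions 2,4,...): 2 5 5 9 8 9 4 → sum 42
  kept (positions 1,3,...): 1 6 0 3 6 1 2 9 → sum 28
Total = 70.
70 mod 10 = 0, so the number is valid.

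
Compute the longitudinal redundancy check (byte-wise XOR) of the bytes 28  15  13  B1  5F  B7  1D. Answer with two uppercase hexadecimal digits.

6A

XOR the bytes together:
  start with 0x28
  0x28 ⊕ 0x15 = 0x3D
  0x3D ⊕ 0x13 = 0x2E
  0x2E ⊕ 0xB1 = 0x9F
  0x9F ⊕ 0x5F = 0xC0
  0xC0 ⊕ 0xB7 = 0x77
  0x77 ⊕ 0x1D = 0x6A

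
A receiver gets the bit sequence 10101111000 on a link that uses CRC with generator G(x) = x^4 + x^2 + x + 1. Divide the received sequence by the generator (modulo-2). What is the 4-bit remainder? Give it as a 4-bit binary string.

Modulo-2 division of 10101111000 by 10111:
  pos 0: 10101 XOR 10111 = 00010
  pos 3: 10111 XOR 10111 = 00000
Remainder = 0000 (zero — the frame passes the CRC check).

0000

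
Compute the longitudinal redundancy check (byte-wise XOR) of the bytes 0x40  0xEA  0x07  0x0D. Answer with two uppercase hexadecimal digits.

XOR the bytes together:
  start with 0x40
  0x40 ⊕ 0xEA = 0xAA
  0xAA ⊕ 0x07 = 0xAD
  0xAD ⊕ 0x0D = 0xA0

A0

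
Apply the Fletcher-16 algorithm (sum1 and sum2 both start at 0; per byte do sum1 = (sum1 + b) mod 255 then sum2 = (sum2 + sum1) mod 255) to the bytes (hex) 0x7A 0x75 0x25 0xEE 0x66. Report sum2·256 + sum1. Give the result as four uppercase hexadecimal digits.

Running sums (mod 255):
  after byte 0 (0x7A): sum1=122, sum2=122
  after byte 1 (0x75): sum1=239, sum2=106
  after byte 2 (0x25): sum1=21, sum2=127
  after byte 3 (0xEE): sum1=4, sum2=131
  after byte 4 (0x66): sum1=106, sum2=237
Checksum = sum2·256 + sum1 = 237·256 + 106 = 60778 = 0xED6A.

ED6A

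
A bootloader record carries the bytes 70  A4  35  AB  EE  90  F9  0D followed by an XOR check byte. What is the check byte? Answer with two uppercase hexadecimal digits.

XOR the bytes together:
  start with 0x70
  0x70 ⊕ 0xA4 = 0xD4
  0xD4 ⊕ 0x35 = 0xE1
  0xE1 ⊕ 0xAB = 0x4A
  0x4A ⊕ 0xEE = 0xA4
  0xA4 ⊕ 0x90 = 0x34
  0x34 ⊕ 0xF9 = 0xCD
  0xCD ⊕ 0x0D = 0xC0

C0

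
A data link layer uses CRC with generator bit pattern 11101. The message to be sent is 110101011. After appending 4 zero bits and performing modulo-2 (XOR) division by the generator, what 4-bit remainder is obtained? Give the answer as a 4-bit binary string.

0101

Append 4 zeros: 1101010110000. Divide by 11101 (XOR where the leading bit is 1):
  pos 0: 11010 XOR 11101 = 00111
  pos 2: 11110 XOR 11101 = 00011
  pos 5: 11110 XOR 11101 = 00011
  pos 8: 11000 XOR 11101 = 00101
Remainder (last 4 bits) = 0101. This is the CRC / FCS.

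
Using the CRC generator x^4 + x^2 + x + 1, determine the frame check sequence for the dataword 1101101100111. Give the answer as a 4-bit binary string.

1101

Append 4 zeros: 11011011001110000. Divide by 10111 (XOR where the leading bit is 1):
  pos 0: 11011 XOR 10111 = 01100
  pos 1: 11000 XOR 10111 = 01111
  pos 2: 11111 XOR 10111 = 01000
  pos 3: 10001 XOR 10111 = 00110
  pos 5: 11000 XOR 10111 = 01111
  pos 6: 11111 XOR 10111 = 01000
  pos 7: 10001 XOR 10111 = 00110
  pos 9: 11010 XOR 10111 = 01101
  pos 10: 11010 XOR 10111 = 01101
  pos 11: 11010 XOR 10111 = 01101
  pos 12: 11010 XOR 10111 = 01101
Remainder (last 4 bits) = 1101. This is the CRC / FCS.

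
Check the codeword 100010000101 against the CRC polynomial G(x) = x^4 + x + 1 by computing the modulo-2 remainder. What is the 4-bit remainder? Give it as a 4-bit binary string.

Modulo-2 division of 100010000101 by 10011:
  pos 0: 10001 XOR 10011 = 00010
  pos 3: 10000 XOR 10011 = 00011
  pos 6: 11010 XOR 10011 = 01001
  pos 7: 10011 XOR 10011 = 00000
Remainder = 0000 (zero — the frame passes the CRC check).

0000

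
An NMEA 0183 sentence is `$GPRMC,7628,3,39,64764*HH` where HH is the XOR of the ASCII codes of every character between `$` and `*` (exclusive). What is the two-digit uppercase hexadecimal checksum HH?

4E

XOR the ASCII codes of the payload characters:
  'G' = 0x47 → acc = 0x47
  'P' = 0x50 → acc = 0x17
  'R' = 0x52 → acc = 0x45
  'M' = 0x4D → acc = 0x08
  'C' = 0x43 → acc = 0x4B
  ',' = 0x2C → acc = 0x67
  '7' = 0x37 → acc = 0x50
  '6' = 0x36 → acc = 0x66
  '2' = 0x32 → acc = 0x54
  '8' = 0x38 → acc = 0x6C
  ',' = 0x2C → acc = 0x40
  '3' = 0x33 → acc = 0x73
  ',' = 0x2C → acc = 0x5F
  '3' = 0x33 → acc = 0x6C
  '9' = 0x39 → acc = 0x55
  ',' = 0x2C → acc = 0x79
  '6' = 0x36 → acc = 0x4F
  '4' = 0x34 → acc = 0x7B
  '7' = 0x37 → acc = 0x4C
  '6' = 0x36 → acc = 0x7A
  '4' = 0x34 → acc = 0x4E
Checksum = 0x4E.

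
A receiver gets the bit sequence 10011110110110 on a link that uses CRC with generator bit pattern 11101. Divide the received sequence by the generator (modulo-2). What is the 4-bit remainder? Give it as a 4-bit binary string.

Modulo-2 division of 10011110110110 by 11101:
  pos 0: 10011 XOR 11101 = 01110
  pos 1: 11101 XOR 11101 = 00000
  pos 6: 10110 XOR 11101 = 01011
  pos 7: 10111 XOR 11101 = 01010
  pos 8: 10101 XOR 11101 = 01000
  pos 9: 10000 XOR 11101 = 01101
Remainder = 1101 (nonzero — an error is detected).

1101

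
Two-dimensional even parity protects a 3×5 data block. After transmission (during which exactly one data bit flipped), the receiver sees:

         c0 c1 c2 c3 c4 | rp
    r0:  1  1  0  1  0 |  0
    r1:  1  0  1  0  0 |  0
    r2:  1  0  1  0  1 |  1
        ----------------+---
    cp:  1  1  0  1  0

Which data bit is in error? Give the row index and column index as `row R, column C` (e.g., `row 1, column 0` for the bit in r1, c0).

row 0, column 4

Recompute each row's even parity and compare to rp:
  r0: data parity 1, sent rp 0 → mismatch
  r1: data parity 0, sent rp 0 → ok
  r2: data parity 1, sent rp 1 → ok
Recompute each column's even parity and compare to cp:
  c0: data parity 1, sent cp 1 → ok
  c1: data parity 1, sent cp 1 → ok
  c2: data parity 0, sent cp 0 → ok
  c3: data parity 1, sent cp 1 → ok
  c4: data parity 1, sent cp 0 → mismatch
Exactly one row (r0) and one column (c4) fail → the flipped bit is at their intersection.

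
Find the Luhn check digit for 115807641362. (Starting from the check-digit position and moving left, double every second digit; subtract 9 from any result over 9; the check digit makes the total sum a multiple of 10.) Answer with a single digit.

Partial digits right→left: 2 6 3 1 4 6 7 0 8 5 1 1
Double every second digit counting from the check-digit position (so the 1st, 3rd, 5th, ... of the partial from the right).
  doubled (with −9 where >9): 4 6 8 5 7 2 → sum 32
  kept as-is: 6 1 6 0 5 1 → sum 19
Total = 32 + 19 = 51.
Check digit = (10 − (51 mod 10)) mod 10 = 9.

9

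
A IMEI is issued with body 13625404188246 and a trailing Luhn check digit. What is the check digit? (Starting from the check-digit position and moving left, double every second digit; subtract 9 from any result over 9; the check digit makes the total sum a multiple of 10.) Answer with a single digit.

Partial digits right→left: 6 4 2 8 8 1 4 0 4 5 2 6 3 1
Double every second digit counting from the check-digit position (so the 1st, 3rd, 5th, ... of the partial from the right).
  doubled (with −9 where >9): 3 4 7 8 8 4 6 → sum 40
  kept as-is: 4 8 1 0 5 6 1 → sum 25
Total = 40 + 25 = 65.
Check digit = (10 − (65 mod 10)) mod 10 = 5.

5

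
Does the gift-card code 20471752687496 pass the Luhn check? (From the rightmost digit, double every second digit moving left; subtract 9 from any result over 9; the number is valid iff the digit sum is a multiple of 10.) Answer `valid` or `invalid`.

From the right, keep odd positions and double even positions (subtract 9 from any doubled value over 9):
  doubled (positions 2,4,...): 9 5 3 1 2 8 4 → sum 32
  kept (positions 1,3,...): 6 4 8 2 7 7 0 → sum 34
Total = 66.
66 mod 10 = 6, so the number is invalid.

invalid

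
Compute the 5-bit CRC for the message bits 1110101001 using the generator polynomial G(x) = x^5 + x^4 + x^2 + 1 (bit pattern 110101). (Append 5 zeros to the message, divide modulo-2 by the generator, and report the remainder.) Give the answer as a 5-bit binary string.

Append 5 zeros: 111010100100000. Divide by 110101 (XOR where the leading bit is 1):
  pos 0: 111010 XOR 110101 = 001111
  pos 2: 111110 XOR 110101 = 001011
  pos 4: 101101 XOR 110101 = 011000
  pos 5: 110000 XOR 110101 = 000101
  pos 8: 101000 XOR 110101 = 011101
  pos 9: 111010 XOR 110101 = 001111
Remainder (last 5 bits) = 01111. This is the CRC / FCS.

01111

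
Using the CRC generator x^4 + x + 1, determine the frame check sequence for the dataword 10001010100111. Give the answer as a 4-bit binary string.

Append 4 zeros: 100010101001110000. Divide by 10011 (XOR where the leading bit is 1):
  pos 0: 10001 XOR 10011 = 00010
  pos 3: 10010 XOR 10011 = 00001
  pos 7: 11001 XOR 10011 = 01010
  pos 8: 10101 XOR 10011 = 00110
  pos 10: 11010 XOR 10011 = 01001
  pos 11: 10010 XOR 10011 = 00001
Remainder (last 4 bits) = 0100. This is the CRC / FCS.

0100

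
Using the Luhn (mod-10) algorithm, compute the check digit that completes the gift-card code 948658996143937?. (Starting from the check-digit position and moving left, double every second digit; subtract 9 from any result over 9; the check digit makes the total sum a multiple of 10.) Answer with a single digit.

Partial digits right→left: 7 3 9 3 4 1 6 9 9 8 5 6 8 4 9
Double every second digit counting from the check-digit position (so the 1st, 3rd, 5th, ... of the partial from the right).
  doubled (with −9 where >9): 5 9 8 3 9 1 7 9 → sum 51
  kept as-is: 3 3 1 9 8 6 4 → sum 34
Total = 51 + 34 = 85.
Check digit = (10 − (85 mod 10)) mod 10 = 5.

5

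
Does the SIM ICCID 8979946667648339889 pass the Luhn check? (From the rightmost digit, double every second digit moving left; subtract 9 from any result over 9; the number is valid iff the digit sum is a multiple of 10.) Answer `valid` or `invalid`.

invalid

From the right, keep odd positions and double even positions (subtract 9 from any doubled value over 9):
  doubled (positions 2,4,...): 7 9 6 8 5 3 8 9 9 → sum 64
  kept (positions 1,3,...): 9 8 3 8 6 6 6 9 7 8 → sum 70
Total = 134.
134 mod 10 = 4, so the number is invalid.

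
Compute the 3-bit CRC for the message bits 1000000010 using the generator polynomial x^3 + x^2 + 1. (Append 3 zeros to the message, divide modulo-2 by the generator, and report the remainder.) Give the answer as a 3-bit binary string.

Append 3 zeros: 1000000010000. Divide by 1101 (XOR where the leading bit is 1):
  pos 0: 1000 XOR 1101 = 0101
  pos 1: 1010 XOR 1101 = 0111
  pos 2: 1110 XOR 1101 = 0011
  pos 4: 1100 XOR 1101 = 0001
  pos 7: 1100 XOR 1101 = 0001
Remainder (last 3 bits) = 100. This is the CRC / FCS.

100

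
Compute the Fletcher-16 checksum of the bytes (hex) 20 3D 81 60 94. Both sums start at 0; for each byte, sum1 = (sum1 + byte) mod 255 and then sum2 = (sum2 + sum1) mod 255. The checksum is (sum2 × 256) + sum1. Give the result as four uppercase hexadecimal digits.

Running sums (mod 255):
  after byte 0 (20): sum1=32, sum2=32
  after byte 1 (3D): sum1=93, sum2=125
  after byte 2 (81): sum1=222, sum2=92
  after byte 3 (60): sum1=63, sum2=155
  after byte 4 (94): sum1=211, sum2=111
Checksum = sum2·256 + sum1 = 111·256 + 211 = 28627 = 0x6FD3.

6FD3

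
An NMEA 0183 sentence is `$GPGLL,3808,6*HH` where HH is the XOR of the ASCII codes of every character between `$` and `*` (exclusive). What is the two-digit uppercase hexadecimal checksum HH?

XOR the ASCII codes of the payload characters:
  'G' = 0x47 → acc = 0x47
  'P' = 0x50 → acc = 0x17
  'G' = 0x47 → acc = 0x50
  'L' = 0x4C → acc = 0x1C
  'L' = 0x4C → acc = 0x50
  ',' = 0x2C → acc = 0x7C
  '3' = 0x33 → acc = 0x4F
  '8' = 0x38 → acc = 0x77
  '0' = 0x30 → acc = 0x47
  '8' = 0x38 → acc = 0x7F
  ',' = 0x2C → acc = 0x53
  '6' = 0x36 → acc = 0x65
Checksum = 0x65.

65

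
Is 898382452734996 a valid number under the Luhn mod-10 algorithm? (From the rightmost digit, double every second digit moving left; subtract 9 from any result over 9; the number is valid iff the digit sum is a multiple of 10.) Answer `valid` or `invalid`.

From the right, keep odd positions and double even positions (subtract 9 from any doubled value over 9):
  doubled (positions 2,4,...): 9 8 5 1 4 6 9 → sum 42
  kept (positions 1,3,...): 6 9 3 2 4 8 8 8 → sum 48
Total = 90.
90 mod 10 = 0, so the number is valid.

valid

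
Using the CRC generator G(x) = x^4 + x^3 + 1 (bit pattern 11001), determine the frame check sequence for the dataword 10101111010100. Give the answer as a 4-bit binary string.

Append 4 zeros: 101011110101000000. Divide by 11001 (XOR where the leading bit is 1):
  pos 0: 10101 XOR 11001 = 01100
  pos 1: 11001 XOR 11001 = 00000
  pos 6: 11010 XOR 11001 = 00011
  pos 9: 11100 XOR 11001 = 00101
  pos 11: 10100 XOR 11001 = 01101
  pos 12: 11010 XOR 11001 = 00011
Remainder (last 4 bits) = 0110. This is the CRC / FCS.

0110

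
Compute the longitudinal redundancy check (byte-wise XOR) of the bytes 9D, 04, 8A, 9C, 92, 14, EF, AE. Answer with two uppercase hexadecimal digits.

XOR the bytes together:
  start with 0x9D
  0x9D ⊕ 0x04 = 0x99
  0x99 ⊕ 0x8A = 0x13
  0x13 ⊕ 0x9C = 0x8F
  0x8F ⊕ 0x92 = 0x1D
  0x1D ⊕ 0x14 = 0x09
  0x09 ⊕ 0xEF = 0xE6
  0xE6 ⊕ 0xAE = 0x48

48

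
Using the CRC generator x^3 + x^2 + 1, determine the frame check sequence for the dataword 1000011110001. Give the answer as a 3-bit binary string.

Append 3 zeros: 1000011110001000. Divide by 1101 (XOR where the leading bit is 1):
  pos 0: 1000 XOR 1101 = 0101
  pos 1: 1010 XOR 1101 = 0111
  pos 2: 1111 XOR 1101 = 0010
  pos 4: 1011 XOR 1101 = 0110
  pos 5: 1101 XOR 1101 = 0000
  pos 12: 1000 XOR 1101 = 0101
Remainder (last 3 bits) = 101. This is the CRC / FCS.

101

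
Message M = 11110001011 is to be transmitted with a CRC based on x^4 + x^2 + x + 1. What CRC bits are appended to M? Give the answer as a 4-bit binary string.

1011

Append 4 zeros: 111100010110000. Divide by 10111 (XOR where the leading bit is 1):
  pos 0: 11110 XOR 10111 = 01001
  pos 1: 10010 XOR 10111 = 00101
  pos 3: 10101 XOR 10111 = 00010
  pos 6: 10011 XOR 10111 = 00100
  pos 8: 10000 XOR 10111 = 00111
  pos 10: 11100 XOR 10111 = 01011
Remainder (last 4 bits) = 1011. This is the CRC / FCS.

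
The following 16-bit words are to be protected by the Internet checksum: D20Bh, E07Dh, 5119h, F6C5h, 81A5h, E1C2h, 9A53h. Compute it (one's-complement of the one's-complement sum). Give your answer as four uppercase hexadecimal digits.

07DB

One's-complement addition (fold any carry out of bit 15 back into bit 0):
  0xD20B + 0xE07D = 0x1B288 → wrap carry → 0xB289
  0xB289 + 0x5119 = 0x103A2 → wrap carry → 0x03A3
  0x03A3 + 0xF6C5 = 0x0FA68
  0xFA68 + 0x81A5 = 0x17C0D → wrap carry → 0x7C0E
  0x7C0E + 0xE1C2 = 0x15DD0 → wrap carry → 0x5DD1
  0x5DD1 + 0x9A53 = 0x0F824
One's-complement sum = 0xF824.
Checksum = ~0xF824 & 0xFFFF = 0x07DB.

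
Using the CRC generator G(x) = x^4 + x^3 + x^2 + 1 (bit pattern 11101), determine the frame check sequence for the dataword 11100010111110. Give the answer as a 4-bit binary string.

1101

Append 4 zeros: 111000101111100000. Divide by 11101 (XOR where the leading bit is 1):
  pos 0: 11100 XOR 11101 = 00001
  pos 4: 10101 XOR 11101 = 01000
  pos 5: 10001 XOR 11101 = 01100
  pos 6: 11001 XOR 11101 = 00100
  pos 8: 10011 XOR 11101 = 01110
  pos 9: 11100 XOR 11101 = 00001
  pos 13: 10000 XOR 11101 = 01101
Remainder (last 4 bits) = 1101. This is the CRC / FCS.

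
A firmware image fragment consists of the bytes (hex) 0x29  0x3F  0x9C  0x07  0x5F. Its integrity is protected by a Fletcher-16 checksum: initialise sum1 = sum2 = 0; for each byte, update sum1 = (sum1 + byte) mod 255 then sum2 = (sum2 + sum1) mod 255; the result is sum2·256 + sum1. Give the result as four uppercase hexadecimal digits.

0E6B

Running sums (mod 255):
  after byte 0 (0x29): sum1=41, sum2=41
  after byte 1 (0x3F): sum1=104, sum2=145
  after byte 2 (0x9C): sum1=5, sum2=150
  after byte 3 (0x07): sum1=12, sum2=162
  after byte 4 (0x5F): sum1=107, sum2=14
Checksum = sum2·256 + sum1 = 14·256 + 107 = 3691 = 0x0E6B.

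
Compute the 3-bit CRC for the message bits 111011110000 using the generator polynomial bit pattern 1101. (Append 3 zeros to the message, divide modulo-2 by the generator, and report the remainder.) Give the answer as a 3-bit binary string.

110

Append 3 zeros: 111011110000000. Divide by 1101 (XOR where the leading bit is 1):
  pos 0: 1110 XOR 1101 = 0011
  pos 2: 1111 XOR 1101 = 0010
  pos 4: 1011 XOR 1101 = 0110
  pos 5: 1100 XOR 1101 = 0001
  pos 8: 1000 XOR 1101 = 0101
  pos 9: 1010 XOR 1101 = 0111
  pos 10: 1110 XOR 1101 = 0011
Remainder (last 3 bits) = 110. This is the CRC / FCS.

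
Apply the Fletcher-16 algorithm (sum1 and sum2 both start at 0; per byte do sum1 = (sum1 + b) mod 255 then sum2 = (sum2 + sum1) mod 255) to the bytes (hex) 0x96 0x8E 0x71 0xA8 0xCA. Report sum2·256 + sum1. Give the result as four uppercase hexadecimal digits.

Running sums (mod 255):
  after byte 0 (0x96): sum1=150, sum2=150
  after byte 1 (0x8E): sum1=37, sum2=187
  after byte 2 (0x71): sum1=150, sum2=82
  after byte 3 (0xA8): sum1=63, sum2=145
  after byte 4 (0xCA): sum1=10, sum2=155
Checksum = sum2·256 + sum1 = 155·256 + 10 = 39690 = 0x9B0A.

9B0A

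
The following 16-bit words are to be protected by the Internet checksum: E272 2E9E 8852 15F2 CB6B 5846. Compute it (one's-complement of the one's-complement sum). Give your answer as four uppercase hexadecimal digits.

One's-complement addition (fold any carry out of bit 15 back into bit 0):
  0xE272 + 0x2E9E = 0x11110 → wrap carry → 0x1111
  0x1111 + 0x8852 = 0x09963
  0x9963 + 0x15F2 = 0x0AF55
  0xAF55 + 0xCB6B = 0x17AC0 → wrap carry → 0x7AC1
  0x7AC1 + 0x5846 = 0x0D307
One's-complement sum = 0xD307.
Checksum = ~0xD307 & 0xFFFF = 0x2CF8.

2CF8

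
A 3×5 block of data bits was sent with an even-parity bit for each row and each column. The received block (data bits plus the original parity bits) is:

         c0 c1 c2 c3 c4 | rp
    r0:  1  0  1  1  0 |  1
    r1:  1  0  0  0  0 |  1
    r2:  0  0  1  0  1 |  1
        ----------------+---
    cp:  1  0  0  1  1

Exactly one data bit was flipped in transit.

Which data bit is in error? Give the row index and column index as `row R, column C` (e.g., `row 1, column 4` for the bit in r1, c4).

Recompute each row's even parity and compare to rp:
  r0: data parity 1, sent rp 1 → ok
  r1: data parity 1, sent rp 1 → ok
  r2: data parity 0, sent rp 1 → mismatch
Recompute each column's even parity and compare to cp:
  c0: data parity 0, sent cp 1 → mismatch
  c1: data parity 0, sent cp 0 → ok
  c2: data parity 0, sent cp 0 → ok
  c3: data parity 1, sent cp 1 → ok
  c4: data parity 1, sent cp 1 → ok
Exactly one row (r2) and one column (c0) fail → the flipped bit is at their intersection.

row 2, column 0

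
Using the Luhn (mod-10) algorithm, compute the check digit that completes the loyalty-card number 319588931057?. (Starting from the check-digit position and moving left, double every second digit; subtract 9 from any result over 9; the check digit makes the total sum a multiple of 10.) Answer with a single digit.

Partial digits right→left: 7 5 0 1 3 9 8 8 5 9 1 3
Double every second digit counting from the check-digit position (so the 1st, 3rd, 5th, ... of the partial from the right).
  doubled (with −9 where >9): 5 0 6 7 1 2 → sum 21
  kept as-is: 5 1 9 8 9 3 → sum 35
Total = 21 + 35 = 56.
Check digit = (10 − (56 mod 10)) mod 10 = 4.

4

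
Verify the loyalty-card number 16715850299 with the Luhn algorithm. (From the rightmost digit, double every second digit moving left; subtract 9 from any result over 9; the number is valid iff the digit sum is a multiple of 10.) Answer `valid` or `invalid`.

valid

From the right, keep odd positions and double even positions (subtract 9 from any doubled value over 9):
  doubled (positions 2,4,...): 9 0 7 2 3 → sum 21
  kept (positions 1,3,...): 9 2 5 5 7 1 → sum 29
Total = 50.
50 mod 10 = 0, so the number is valid.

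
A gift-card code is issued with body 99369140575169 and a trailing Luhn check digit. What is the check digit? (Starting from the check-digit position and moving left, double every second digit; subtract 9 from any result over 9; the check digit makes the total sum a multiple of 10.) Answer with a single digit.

Partial digits right→left: 9 6 1 5 7 5 0 4 1 9 6 3 9 9
Double every second digit counting from the check-digit position (so the 1st, 3rd, 5th, ... of the partial from the right).
  doubled (with −9 where >9): 9 2 5 0 2 3 9 → sum 30
  kept as-is: 6 5 5 4 9 3 9 → sum 41
Total = 30 + 41 = 71.
Check digit = (10 − (71 mod 10)) mod 10 = 9.

9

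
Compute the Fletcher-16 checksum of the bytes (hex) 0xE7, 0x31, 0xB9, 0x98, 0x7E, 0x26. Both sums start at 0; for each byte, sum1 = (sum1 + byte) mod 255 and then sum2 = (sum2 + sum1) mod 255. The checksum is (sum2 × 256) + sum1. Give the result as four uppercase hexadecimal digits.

3910

Running sums (mod 255):
  after byte 0 (0xE7): sum1=231, sum2=231
  after byte 1 (0x31): sum1=25, sum2=1
  after byte 2 (0xB9): sum1=210, sum2=211
  after byte 3 (0x98): sum1=107, sum2=63
  after byte 4 (0x7E): sum1=233, sum2=41
  after byte 5 (0x26): sum1=16, sum2=57
Checksum = sum2·256 + sum1 = 57·256 + 16 = 14608 = 0x3910.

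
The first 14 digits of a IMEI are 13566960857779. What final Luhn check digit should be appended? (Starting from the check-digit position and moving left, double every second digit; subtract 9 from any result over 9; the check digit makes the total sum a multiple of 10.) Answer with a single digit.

7

Partial digits right→left: 9 7 7 7 5 8 0 6 9 6 6 5 3 1
Double every second digit counting from the check-digit position (so the 1st, 3rd, 5th, ... of the partial from the right).
  doubled (with −9 where >9): 9 5 1 0 9 3 6 → sum 33
  kept as-is: 7 7 8 6 6 5 1 → sum 40
Total = 33 + 40 = 73.
Check digit = (10 − (73 mod 10)) mod 10 = 7.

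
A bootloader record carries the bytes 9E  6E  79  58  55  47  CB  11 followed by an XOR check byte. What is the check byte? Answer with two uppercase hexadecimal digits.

XOR the bytes together:
  start with 0x9E
  0x9E ⊕ 0x6E = 0xF0
  0xF0 ⊕ 0x79 = 0x89
  0x89 ⊕ 0x58 = 0xD1
  0xD1 ⊕ 0x55 = 0x84
  0x84 ⊕ 0x47 = 0xC3
  0xC3 ⊕ 0xCB = 0x08
  0x08 ⊕ 0x11 = 0x19

19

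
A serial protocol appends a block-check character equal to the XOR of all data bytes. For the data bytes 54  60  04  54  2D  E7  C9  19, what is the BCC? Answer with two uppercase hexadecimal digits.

XOR the bytes together:
  start with 0x54
  0x54 ⊕ 0x60 = 0x34
  0x34 ⊕ 0x04 = 0x30
  0x30 ⊕ 0x54 = 0x64
  0x64 ⊕ 0x2D = 0x49
  0x49 ⊕ 0xE7 = 0xAE
  0xAE ⊕ 0xC9 = 0x67
  0x67 ⊕ 0x19 = 0x7E

7E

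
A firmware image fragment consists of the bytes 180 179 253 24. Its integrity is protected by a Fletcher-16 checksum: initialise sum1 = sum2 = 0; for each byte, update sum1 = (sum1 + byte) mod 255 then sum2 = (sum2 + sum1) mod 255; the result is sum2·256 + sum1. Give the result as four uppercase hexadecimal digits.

Running sums (mod 255):
  after byte 0 (180): sum1=180, sum2=180
  after byte 1 (179): sum1=104, sum2=29
  after byte 2 (253): sum1=102, sum2=131
  after byte 3 (24): sum1=126, sum2=2
Checksum = sum2·256 + sum1 = 2·256 + 126 = 638 = 0x027E.

027E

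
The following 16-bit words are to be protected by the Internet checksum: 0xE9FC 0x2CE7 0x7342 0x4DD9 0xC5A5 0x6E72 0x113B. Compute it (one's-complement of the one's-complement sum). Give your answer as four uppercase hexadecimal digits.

One's-complement addition (fold any carry out of bit 15 back into bit 0):
  0xE9FC + 0x2CE7 = 0x116E3 → wrap carry → 0x16E4
  0x16E4 + 0x7342 = 0x08A26
  0x8A26 + 0x4DD9 = 0x0D7FF
  0xD7FF + 0xC5A5 = 0x19DA4 → wrap carry → 0x9DA5
  0x9DA5 + 0x6E72 = 0x10C17 → wrap carry → 0x0C18
  0x0C18 + 0x113B = 0x01D53
One's-complement sum = 0x1D53.
Checksum = ~0x1D53 & 0xFFFF = 0xE2AC.

E2AC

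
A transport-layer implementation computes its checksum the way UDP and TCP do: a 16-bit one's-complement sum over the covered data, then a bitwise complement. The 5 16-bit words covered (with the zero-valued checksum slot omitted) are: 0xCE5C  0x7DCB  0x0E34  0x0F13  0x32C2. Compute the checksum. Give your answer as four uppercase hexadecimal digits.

63CE

One's-complement addition (fold any carry out of bit 15 back into bit 0):
  0xCE5C + 0x7DCB = 0x14C27 → wrap carry → 0x4C28
  0x4C28 + 0x0E34 = 0x05A5C
  0x5A5C + 0x0F13 = 0x0696F
  0x696F + 0x32C2 = 0x09C31
One's-complement sum = 0x9C31.
Checksum = ~0x9C31 & 0xFFFF = 0x63CE.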